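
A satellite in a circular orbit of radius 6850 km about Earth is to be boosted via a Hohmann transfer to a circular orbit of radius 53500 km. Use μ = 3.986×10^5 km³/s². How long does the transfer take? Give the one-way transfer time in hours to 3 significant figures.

The Hohmann ellipse has a_t = (r₁ + r₂)/2 = 30175 km.
By Kepler's third law the transfer-orbit period is T = 2π√(a_t³/μ), so t = T/2 = 26083 s.
Converting: 26083 s ÷ 3600 s/hour = 7.25 hours.

t = 7.25 hours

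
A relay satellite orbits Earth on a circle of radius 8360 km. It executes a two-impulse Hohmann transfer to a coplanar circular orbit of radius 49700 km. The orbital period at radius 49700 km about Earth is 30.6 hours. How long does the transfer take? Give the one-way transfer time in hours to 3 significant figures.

From Kepler's third law T² = 4π²r³/μ at r = 49700 km, T = 30.6 hours = 30.6 × 3600 s = 1.1016×10^5 s: μ = 4π²r³/T² = 3.99375×10^5 km³/s².
Semi-major axis of the transfer orbit: a_t = (8360 + 49700)/2 = 29030 km.
By Kepler's third law the transfer-orbit period is T = 2π√(a_t³/μ), so t = T/2 = 24590 s.
Converting: 24590 s ÷ 3600 s/hour = 6.83 hours.

t = 6.83 hours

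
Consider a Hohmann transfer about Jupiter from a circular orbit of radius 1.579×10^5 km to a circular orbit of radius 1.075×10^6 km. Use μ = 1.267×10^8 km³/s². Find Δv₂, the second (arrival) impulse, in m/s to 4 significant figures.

Semi-major axis of the transfer orbit: a_t = (1.579×10^5 + 1.075×10^6)/2 = 6.1645×10^5 km.
On the circular orbit at r = 1.075×10^6 km, v_c = √(μ/r) = 10.8564 km/s.
Transfer-orbit speed at the same r (vis-viva, a = a_t): v_t = √[μ(2/r − 1/a_t)] = 5.49448 km/s.
Δv₂ = |v_t − v_c| = |5.49448 − 10.8564| = 5.362 km/s.

Δv₂ = 5362 m/s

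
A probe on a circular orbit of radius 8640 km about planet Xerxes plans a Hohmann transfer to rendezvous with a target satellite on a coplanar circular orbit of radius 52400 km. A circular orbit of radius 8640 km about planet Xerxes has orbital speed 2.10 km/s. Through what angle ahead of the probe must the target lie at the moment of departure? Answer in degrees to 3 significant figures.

From the circular-orbit relation v² = μ/r at r = 8640 km: μ = v²r = (2.10)² × 8640 = 38102.4 km³/s².
The Hohmann ellipse has a_t = (r₁ + r₂)/2 = 30520 km.
Transfer time t = π√(a_t³/μ) = 85812.5 s.
The target's mean motion on its circular orbit is ω₂ = √(μ/r₂³) = 1.62734×10^-5 rad/s.
Angle swept by the target during transfer: ω₂·t = 1.3965 rad = 80.01°.
The probe traverses 180° on the transfer ellipse, so the target must lead by 180° − 80.01° = 100°.

φ = 100°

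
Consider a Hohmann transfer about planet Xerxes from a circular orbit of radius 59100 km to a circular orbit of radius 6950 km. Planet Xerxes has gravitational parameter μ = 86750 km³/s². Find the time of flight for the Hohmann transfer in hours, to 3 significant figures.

The Hohmann ellipse has a_t = (r₁ + r₂)/2 = 33025 km.
Half the transfer-orbit period gives t = π√(a_t³/μ) = 64010 s.
Converting: 64010 s ÷ 3600 s/hour = 17.8 hours.

t = 17.8 hours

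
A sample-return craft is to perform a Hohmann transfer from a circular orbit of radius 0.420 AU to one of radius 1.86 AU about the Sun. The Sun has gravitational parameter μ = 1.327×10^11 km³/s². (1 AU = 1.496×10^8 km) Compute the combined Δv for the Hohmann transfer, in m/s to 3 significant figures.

In km: r₁ = 0.420 × 1.496×10^8 = 6.2832×10^7 km; r₂ = 1.86 × 1.496×10^8 = 2.78256×10^8 km.
The Hohmann ellipse has a_t = (r₁ + r₂)/2 = 1.70544×10^8 km.
Circular speed at r₁: v₁ = √(μ/r₁) = √(1.327×10^11/6.2832×10^7) = 45.9563 km/s.
Transfer-orbit speed at r₁ (vis-viva equation): v_p = √[μ(2/r₁ − 1/a_t)] = 58.7015 km/s.
First burn Δv₁ = |v_p − v₁| = 12.75 km/s.
At r₂, v₂ = √(μ/r₂) = 21.838 km/s.
Transfer-orbit speed at r₂: v_a = √[μ(2/r₂ − 1/a_t)] = 13.255 km/s.
Second burn Δv₂ = |v₂ − v_a| = 8.583 km/s.
Total Δv = Δv₁ + Δv₂ = 21.33 km/s.

Δv = 21300 m/s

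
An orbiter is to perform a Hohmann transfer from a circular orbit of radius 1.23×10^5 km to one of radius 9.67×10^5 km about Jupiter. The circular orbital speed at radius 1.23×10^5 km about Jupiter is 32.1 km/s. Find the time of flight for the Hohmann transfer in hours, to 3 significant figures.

t = 31.2 hours

From the circular-orbit relation v² = μ/r at r = 1.23×10^5 km: μ = v²r = (32.1)² × 1.23×10^5 = 1.26740×10^8 km³/s².
The Hohmann ellipse has a_t = (r₁ + r₂)/2 = 5.450×10^5 km.
By Kepler's third law the transfer-orbit period is T = 2π√(a_t³/μ), so t = T/2 = 1.123×10^5 s.
Converting: 1.123×10^5 s ÷ 3600 s/hour = 31.2 hours.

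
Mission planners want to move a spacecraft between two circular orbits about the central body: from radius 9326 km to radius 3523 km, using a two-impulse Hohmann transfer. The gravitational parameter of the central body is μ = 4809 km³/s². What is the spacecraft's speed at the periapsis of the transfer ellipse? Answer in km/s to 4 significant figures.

Semi-major axis of the transfer orbit: a_t = (9326 + 3523)/2 = 6424.5 km.
At periapsis, r = 3523 km.
Vis-viva: v = √[μ(2/r − 1/a_t)] = √[4809 × (2/3523 − 1/6424.5)] = 1.408 km/s.

v = 1.408 km/s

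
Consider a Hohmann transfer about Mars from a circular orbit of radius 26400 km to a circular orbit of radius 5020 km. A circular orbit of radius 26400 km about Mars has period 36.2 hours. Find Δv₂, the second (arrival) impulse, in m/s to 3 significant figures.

From Kepler's third law T² = 4π²r³/μ at r = 26400 km, T = 36.2 hours = 36.2 × 3600 s = 1.3032×10^5 s: μ = 4π²r³/T² = 42771.0 km³/s².
The Hohmann ellipse has a_t = (r₁ + r₂)/2 = 15710 km.
Circular speed at r = 5020 km: v_c = √(μ/r) = 2.919 km/s.
Transfer-orbit speed at the same r (vis-viva, a = a_t): v_t = √[μ(2/r − 1/a_t)] = 3.784 km/s.
Δv₂ = |v_t − v_c| = |3.784 − 2.919| = 0.8650 km/s.

Δv₂ = 865 m/s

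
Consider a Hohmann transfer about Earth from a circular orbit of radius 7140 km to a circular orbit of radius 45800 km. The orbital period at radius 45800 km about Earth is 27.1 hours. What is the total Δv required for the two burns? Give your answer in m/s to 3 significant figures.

From Kepler's third law T² = 4π²r³/μ at r = 45800 km, T = 27.1 hours = 27.1 × 3600 s = 97560 s: μ = 4π²r³/T² = 3.98486×10^5 km³/s².
Semi-major axis of the transfer orbit: a_t = (7140 + 45800)/2 = 26470 km.
Circular speed at r₁: v₁ = √(μ/r₁) = √(3.98486×10^5/7140) = 7.471 km/s.
Transfer-orbit speed at r₁ (vis-viva): v_p = √[μ(2/r₁ − 1/a_t)] = 9.827 km/s.
First burn Δv₁ = |v_p − v₁| = 2.356 km/s.
At r₂, v₂ = √(μ/r₂) = 2.950 km/s.
Transfer-orbit speed at r₂: v_a = √[μ(2/r₂ − 1/a_t)] = 1.532 km/s.
Second burn Δv₂ = |v₂ − v_a| = 1.418 km/s.
Total Δv = Δv₁ + Δv₂ = 3.774 km/s.

Δv = 3770 m/s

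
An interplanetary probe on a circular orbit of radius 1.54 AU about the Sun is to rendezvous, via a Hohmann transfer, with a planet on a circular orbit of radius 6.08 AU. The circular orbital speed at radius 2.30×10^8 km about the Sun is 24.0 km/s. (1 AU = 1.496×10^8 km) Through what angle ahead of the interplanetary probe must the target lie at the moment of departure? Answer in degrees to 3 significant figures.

From the circular-orbit relation v² = μ/r at r = 2.30×10^8 km: μ = v²r = (24.0)² × 2.30×10^8 = 1.32480×10^11 km³/s².
In km: r₁ = 1.54 × 1.496×10^8 = 2.30384×10^8 km; r₂ = 6.08 × 1.496×10^8 = 9.09568×10^8 km.
The Hohmann ellipse has a_t = (r₁ + r₂)/2 = 5.69976×10^8 km.
Transfer time t = π√(a_t³/μ) = 1.1745×10^8 s.
Target angular speed ω₂ = √(μ/r₂³) = 1.3269×10^-8 rad/s.
Angle swept by the target during transfer: ω₂·t = 1.5584 rad = 89.29°.
Arrival is 180° from departure on the ellipse, so φ = 180° − 89.29° = 90.7°.

φ = 90.7°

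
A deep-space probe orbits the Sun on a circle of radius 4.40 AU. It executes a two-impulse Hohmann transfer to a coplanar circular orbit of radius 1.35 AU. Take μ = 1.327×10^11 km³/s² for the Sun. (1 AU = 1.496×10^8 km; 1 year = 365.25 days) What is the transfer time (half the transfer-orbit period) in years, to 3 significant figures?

t = 2.44 years

In km: r₁ = 4.40 × 1.496×10^8 = 6.5824×10^8 km; r₂ = 1.35 × 1.496×10^8 = 2.0196×10^8 km.
Transfer-ellipse semi-major axis a_t = (r₁ + r₂)/2 = (6.5824×10^8 + 2.0196×10^8)/2 = 4.301×10^8 km.
Transfer time t = π√(a_t³/μ) = π√((4.301×10^8)³ / 1.327×10^11) = 7.693×10^7 s.
Converting: 7.693×10^7 s ÷ 3.15576×10^7 s/year (365.25 × 86400) = 2.44 years.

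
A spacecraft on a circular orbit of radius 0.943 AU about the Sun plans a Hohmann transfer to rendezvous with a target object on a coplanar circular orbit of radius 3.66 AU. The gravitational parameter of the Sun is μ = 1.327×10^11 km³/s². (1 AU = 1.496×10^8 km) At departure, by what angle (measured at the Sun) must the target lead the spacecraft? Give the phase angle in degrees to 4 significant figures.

In km: r₁ = 0.943 × 1.496×10^8 = 1.410728×10^8 km; r₂ = 3.66 × 1.496×10^8 = 5.47536×10^8 km.
Semi-major axis of the transfer orbit: a_t = (1.410728×10^8 + 5.47536×10^8)/2 = 3.443044×10^8 km.
The half-period of the transfer ellipse is t = π√(a_t³/μ) = 5.5097×10^7 s.
Target angular speed ω₂ = √(μ/r₂³) = 2.8433×10^-8 rad/s.
Angle swept by the target during transfer: ω₂·t = 1.5666 rad = 89.76°.
Arrival is 180° from departure on the ellipse, so φ = 180° − 89.76° = 90.24°.

φ = 90.24°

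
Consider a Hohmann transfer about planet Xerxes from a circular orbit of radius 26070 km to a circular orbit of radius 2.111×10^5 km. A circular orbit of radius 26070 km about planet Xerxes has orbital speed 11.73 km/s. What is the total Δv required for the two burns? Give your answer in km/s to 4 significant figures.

From the circular-orbit relation v² = μ/r at r = 26070 km: μ = v²r = (11.73)² × 26070 = 3.58705×10^6 km³/s².
The Hohmann ellipse has a_t = (r₁ + r₂)/2 = 1.18585×10^5 km.
At r₁ the circular-orbit speed is v₁ = √(μ/r₁) = 11.7300 km/s.
On the transfer ellipse at r₁, vis-viva equation gives v_p = √[μ(2/r₁ − 1/a_t)] = 15.6505 km/s.
First burn Δv₁ = |v_p − v₁| = 3.9205 km/s.
At r₂, v₂ = √(μ/r₂) = 4.1222 km/s.
Transfer-orbit speed at r₂: v_a = √[μ(2/r₂ − 1/a_t)] = 1.9328 km/s.
Second burn Δv₂ = |v₂ − v_a| = 2.1894 km/s.
Δv = Δv₁ + Δv₂ = 3.9205 + 2.1894 = 6.110 km/s.

Δv = 6.110 km/s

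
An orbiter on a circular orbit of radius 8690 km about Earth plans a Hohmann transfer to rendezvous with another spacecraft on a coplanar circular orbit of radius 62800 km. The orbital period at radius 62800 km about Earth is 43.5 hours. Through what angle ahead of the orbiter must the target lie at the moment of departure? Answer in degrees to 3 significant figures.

φ = 103°

From Kepler's third law T² = 4π²r³/μ at r = 62800 km, T = 43.5 hours = 43.5 × 3600 s = 1.566×10^5 s: μ = 4π²r³/T² = 3.98708×10^5 km³/s².
The Hohmann ellipse has a_t = (r₁ + r₂)/2 = 35745 km.
The half-period of the transfer ellipse is t = π√(a_t³/μ) = 33624 s.
Target angular speed ω₂ = √(μ/r₂³) = 4.0123×10^-5 rad/s.
Angle swept by the target during transfer: ω₂·t = 1.3491 rad = 77.30°.
The orbiter traverses 180° on the transfer ellipse, so the target must lead by 180° − 77.30° = 103°.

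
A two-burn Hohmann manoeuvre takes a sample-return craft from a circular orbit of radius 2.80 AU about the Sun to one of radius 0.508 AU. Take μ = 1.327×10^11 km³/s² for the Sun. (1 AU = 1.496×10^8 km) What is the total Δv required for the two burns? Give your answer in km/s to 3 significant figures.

In km: r₁ = 2.80 × 1.496×10^8 = 4.1888×10^8 km; r₂ = 0.508 × 1.496×10^8 = 7.59968×10^7 km.
Transfer-ellipse semi-major axis a_t = (r₁ + r₂)/2 = (4.1888×10^8 + 7.59968×10^7)/2 = 2.474384×10^8 km.
At r₁ the circular-orbit speed is v₁ = √(μ/r₁) = 17.7988 km/s.
Transfer-orbit speed at r₁ (vis-viva): v_a = √[μ(2/r₁ − 1/a_t)] = 9.86404 km/s.
First burn Δv₁ = |v_a − v₁| = 7.9348 km/s.
Circular speed at r₂: v₂ = √(μ/r₂) = 41.787 km/s.
Transfer-orbit speed at r₂: v_p = √[μ(2/r₂ − 1/a_t)] = 54.369 km/s.
Second burn Δv₂ = |v₂ − v_p| = 12.582 km/s.
Δv = Δv₁ + Δv₂ = 7.9348 + 12.582 = 20.52 km/s.

Δv = 20.5 km/s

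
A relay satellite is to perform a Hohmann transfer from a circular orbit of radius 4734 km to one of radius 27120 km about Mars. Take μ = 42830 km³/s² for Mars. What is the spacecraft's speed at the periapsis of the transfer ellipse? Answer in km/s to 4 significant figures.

Transfer-ellipse semi-major axis a_t = (r₁ + r₂)/2 = (4734 + 27120)/2 = 15927 km.
At periapsis, r = 4734 km.
Applying v² = μ(2/r − 1/a_t): v = 3.925 km/s.

v = 3.925 km/s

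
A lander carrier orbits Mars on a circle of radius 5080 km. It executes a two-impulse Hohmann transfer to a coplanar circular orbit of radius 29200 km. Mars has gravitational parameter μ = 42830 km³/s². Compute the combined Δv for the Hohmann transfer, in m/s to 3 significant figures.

The Hohmann ellipse has a_t = (r₁ + r₂)/2 = 17140 km.
Circular speed at r₁: v₁ = √(μ/r₁) = √(42830/5080) = 2.9036 km/s.
On the transfer ellipse at r₁, vis-viva gives v_p = √[μ(2/r₁ − 1/a_t)] = 3.7899 km/s.
First burn Δv₁ = |v_p − v₁| = 0.8863 km/s.
At r₂, v₂ = √(μ/r₂) = 1.2111 km/s.
Transfer-orbit speed at r₂: v_a = √[μ(2/r₂ − 1/a_t)] = 0.65934 km/s.
Second burn Δv₂ = |v₂ − v_a| = 0.5518 km/s.
Δv = Δv₁ + Δv₂ = 0.8863 + 0.5518 = 1.438 km/s.

Δv = 1440 m/s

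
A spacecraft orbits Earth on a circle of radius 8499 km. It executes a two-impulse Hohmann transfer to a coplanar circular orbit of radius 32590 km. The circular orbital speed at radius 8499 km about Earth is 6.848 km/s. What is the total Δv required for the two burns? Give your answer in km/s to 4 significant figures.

From the circular-orbit relation v² = μ/r at r = 8499 km: μ = v²r = (6.848)² × 8499 = 3.98561×10^5 km³/s².
Transfer-ellipse semi-major axis a_t = (r₁ + r₂)/2 = (8499 + 32590)/2 = 20544.5 km.
At r₁ the circular-orbit speed is v₁ = √(μ/r₁) = 6.848 km/s.
Transfer-orbit speed at r₁ (v² = μ(2/r − 1/a)): v_p = √[μ(2/r₁ − 1/a_t)] = 8.625 km/s.
First burn Δv₁ = |v_p − v₁| = 1.777 km/s.
At r₂, v₂ = √(μ/r₂) = 3.497 km/s.
Transfer-orbit speed at r₂: v_a = √[μ(2/r₂ − 1/a_t)] = 2.249 km/s.
Second burn Δv₂ = |v₂ − v_a| = 1.248 km/s.
Δv = Δv₁ + Δv₂ = 1.777 + 1.248 = 3.025 km/s.

Δv = 3.025 km/s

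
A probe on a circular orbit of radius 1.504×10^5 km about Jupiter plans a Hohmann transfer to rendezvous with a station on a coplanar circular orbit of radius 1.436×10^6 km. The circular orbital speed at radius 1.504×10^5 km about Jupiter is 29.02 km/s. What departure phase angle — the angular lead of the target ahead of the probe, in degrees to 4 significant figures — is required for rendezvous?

φ = 106.1°

From the circular-orbit relation v² = μ/r at r = 1.504×10^5 km: μ = v²r = (29.02)² × 1.504×10^5 = 1.26661×10^8 km³/s².
The Hohmann ellipse has a_t = (r₁ + r₂)/2 = 7.932×10^5 km.
The half-period of the transfer ellipse is t = π√(a_t³/μ) = 1.972×10^5 s.
Target angular speed ω₂ = √(μ/r₂³) = 6.540×10^-6 rad/s.
Angle swept by the target during transfer: ω₂·t = 1.2897 rad = 73.89°.
The probe traverses 180° on the transfer ellipse, so the target must lead by 180° − 73.89° = 106.1°.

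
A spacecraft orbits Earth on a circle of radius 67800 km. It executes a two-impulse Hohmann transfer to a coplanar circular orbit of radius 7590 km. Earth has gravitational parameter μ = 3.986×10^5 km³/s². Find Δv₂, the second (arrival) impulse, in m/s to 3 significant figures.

Δv₂ = 2470 m/s

Transfer-ellipse semi-major axis a_t = (r₁ + r₂)/2 = (67800 + 7590)/2 = 37695 km.
Circular speed at r = 7590 km: v_c = √(μ/r) = 7.247 km/s.
Vis-viva on the transfer ellipse at r = 7590 km gives v_t = √[μ(2/r − 1/a_t)] = 9.719 km/s.
Δv₂ = |v_t − v_c| = |9.719 − 7.247| = 2.472 km/s.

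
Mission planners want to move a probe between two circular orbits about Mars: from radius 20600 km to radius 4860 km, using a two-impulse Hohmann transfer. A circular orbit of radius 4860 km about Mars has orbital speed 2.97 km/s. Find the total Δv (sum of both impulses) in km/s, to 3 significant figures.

From the circular-orbit relation v² = μ/r at r = 4860 km: μ = v²r = (2.97)² × 4860 = 42869.6 km³/s².
The Hohmann ellipse has a_t = (r₁ + r₂)/2 = 12730 km.
At r₁ the circular-orbit speed is v₁ = √(μ/r₁) = 1.44258 km/s.
On the transfer ellipse at r₁, vis-viva gives v_a = √[μ(2/r₁ − 1/a_t)] = 0.891343 km/s.
First burn Δv₁ = |v_a − v₁| = 0.5512 km/s.
At r₂, v₂ = √(μ/r₂) = 2.9700 km/s.
Transfer-orbit speed at r₂: v_p = √[μ(2/r₂ − 1/a_t)] = 3.7781 km/s.
Second burn Δv₂ = |v₂ − v_p| = 0.8081 km/s.
Δv = Δv₁ + Δv₂ = 0.5512 + 0.8081 = 1.359 km/s.

Δv = 1.36 km/s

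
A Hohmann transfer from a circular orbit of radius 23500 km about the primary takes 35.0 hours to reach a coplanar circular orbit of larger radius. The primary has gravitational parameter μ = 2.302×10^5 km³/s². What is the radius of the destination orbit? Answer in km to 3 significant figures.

Transfer time t = 35.0 hours = 1.260×10^5 s, and t = π√(a_t³/μ).
So a_t = (μ t²/π²)^(1/3) = (2.302×10^5 × (1.260×10^5)² / π²)^(1/3) = 71810 km.
Since a_t = (r₁ + r₂)/2, r₂ = 2a_t − r₁ = 2×71810 − 23500 = 1.2012×10^5 km.

r₂ = 1.20×10^5 km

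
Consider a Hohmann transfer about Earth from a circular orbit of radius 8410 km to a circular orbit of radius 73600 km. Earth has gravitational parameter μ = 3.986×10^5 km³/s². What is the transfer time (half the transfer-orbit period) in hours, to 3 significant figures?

Transfer-ellipse semi-major axis a_t = (r₁ + r₂)/2 = (8410 + 73600)/2 = 41005 km.
Transfer time t = π√(a_t³/μ) = π√((41005)³ / 3.986×10^5) = 41320 s.
Converting: 41320 s ÷ 3600 s/hour = 11.5 hours.

t = 11.5 hours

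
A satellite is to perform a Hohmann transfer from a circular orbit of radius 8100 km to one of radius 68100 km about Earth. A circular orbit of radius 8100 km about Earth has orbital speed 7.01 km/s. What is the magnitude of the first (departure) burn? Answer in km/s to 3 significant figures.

Δv₁ = 2.36 km/s

From the circular-orbit relation v² = μ/r at r = 8100 km: μ = v²r = (7.01)² × 8100 = 3.98035×10^5 km³/s².
The Hohmann ellipse has a_t = (r₁ + r₂)/2 = 38100 km.
On the circular orbit at r = 8100 km, v_c = √(μ/r) = 7.010 km/s.
Vis-viva on the transfer ellipse at r = 8100 km gives v_t = √[μ(2/r − 1/a_t)] = 9.372 km/s.
Δv₁ = |v_t − v_c| = |9.372 − 7.010| = 2.362 km/s.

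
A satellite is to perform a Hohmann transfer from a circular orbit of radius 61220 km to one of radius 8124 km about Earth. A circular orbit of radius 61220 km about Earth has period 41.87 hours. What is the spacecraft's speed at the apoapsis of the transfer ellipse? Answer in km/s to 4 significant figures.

v = 1.235 km/s

From Kepler's third law T² = 4π²r³/μ at r = 61220 km, T = 41.87 hours = 41.87 × 3600 s = 1.50732×10^5 s: μ = 4π²r³/T² = 3.98684×10^5 km³/s².
The Hohmann ellipse has a_t = (r₁ + r₂)/2 = 34672 km.
At apoapsis, r = 61220 km.
Vis-viva: v = √[μ(2/r − 1/a_t)] = √[3.98684×10^5 × (2/61220 − 1/34672)] = 1.235 km/s.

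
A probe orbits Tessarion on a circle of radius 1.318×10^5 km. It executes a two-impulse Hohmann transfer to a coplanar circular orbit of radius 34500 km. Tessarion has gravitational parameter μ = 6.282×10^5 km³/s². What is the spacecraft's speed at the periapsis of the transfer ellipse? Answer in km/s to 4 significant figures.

The Hohmann ellipse has a_t = (r₁ + r₂)/2 = 83150 km.
At periapsis, r = 34500 km.
Applying v² = μ(2/r − 1/a_t): v = 5.372 km/s.

v = 5.372 km/s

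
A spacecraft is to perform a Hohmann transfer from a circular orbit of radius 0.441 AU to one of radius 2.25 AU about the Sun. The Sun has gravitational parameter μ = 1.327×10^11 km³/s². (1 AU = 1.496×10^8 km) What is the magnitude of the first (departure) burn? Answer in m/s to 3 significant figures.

In km: r₁ = 0.441 × 1.496×10^8 = 6.59736×10^7 km; r₂ = 2.25 × 1.496×10^8 = 3.366×10^8 km.
The Hohmann ellipse has a_t = (r₁ + r₂)/2 = 2.012868×10^8 km.
Circular speed at r = 6.59736×10^7 km: v_c = √(μ/r) = 44.85 km/s.
Vis-viva on the transfer ellipse at r = 6.59736×10^7 km gives v_t = √[μ(2/r − 1/a_t)] = 58.00 km/s.
Δv₁ = |v_t − v_c| = |58.00 − 44.85| = 13.15 km/s.

Δv₁ = 13100 m/s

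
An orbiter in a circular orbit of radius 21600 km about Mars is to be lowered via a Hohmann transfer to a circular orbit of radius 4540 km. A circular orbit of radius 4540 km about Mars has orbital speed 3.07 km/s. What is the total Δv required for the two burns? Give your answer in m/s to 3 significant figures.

From the circular-orbit relation v² = μ/r at r = 4540 km: μ = v²r = (3.07)² × 4540 = 42789.0 km³/s².
Transfer-ellipse semi-major axis a_t = (r₁ + r₂)/2 = (21600 + 4540)/2 = 13070 km.
At r₁ the circular-orbit speed is v₁ = √(μ/r₁) = 1.407471 km/s.
On the transfer ellipse at r₁, v² = μ(2/r − 1/a) gives v_a = √[μ(2/r₁ − 1/a_t)] = 0.8295252 km/s.
First burn Δv₁ = |v_a − v₁| = 0.57795 km/s.
Circular speed at r₂: v₂ = √(μ/r₂) = 3.07000 km/s.
Transfer-orbit speed at r₂: v_p = √[μ(2/r₂ − 1/a_t)] = 3.94664 km/s.
Second burn Δv₂ = |v₂ − v_p| = 0.87664 km/s.
Δv = Δv₁ + Δv₂ = 0.57795 + 0.87664 = 1.455 km/s.

Δv = 1450 m/s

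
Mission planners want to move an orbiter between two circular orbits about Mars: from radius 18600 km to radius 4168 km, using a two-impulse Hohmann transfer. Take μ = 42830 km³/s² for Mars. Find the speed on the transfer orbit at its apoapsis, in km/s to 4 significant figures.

v = 0.9182 km/s

The Hohmann ellipse has a_t = (r₁ + r₂)/2 = 11384 km.
At apoapsis, r = 18600 km.
Applying v² = μ(2/r − 1/a_t): v = 0.9182 km/s.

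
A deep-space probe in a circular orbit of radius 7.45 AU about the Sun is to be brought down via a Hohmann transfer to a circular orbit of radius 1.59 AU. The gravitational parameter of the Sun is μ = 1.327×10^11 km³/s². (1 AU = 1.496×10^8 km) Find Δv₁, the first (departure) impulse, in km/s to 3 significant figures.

In km: r₁ = 7.45 × 1.496×10^8 = 1.11452×10^9 km; r₂ = 1.59 × 1.496×10^8 = 2.37864×10^8 km.
Transfer-ellipse semi-major axis a_t = (r₁ + r₂)/2 = (1.11452×10^9 + 2.37864×10^8)/2 = 6.76192×10^8 km.
On the circular orbit at r = 1.11452×10^9 km, v_c = √(μ/r) = 10.912 km/s.
Vis-viva on the transfer ellipse at r = 1.11452×10^9 km gives v_t = √[μ(2/r − 1/a_t)] = 6.4717 km/s.
Δv₁ = |v_t − v_c| = |6.4717 − 10.912| = 4.440 km/s.

Δv₁ = 4.44 km/s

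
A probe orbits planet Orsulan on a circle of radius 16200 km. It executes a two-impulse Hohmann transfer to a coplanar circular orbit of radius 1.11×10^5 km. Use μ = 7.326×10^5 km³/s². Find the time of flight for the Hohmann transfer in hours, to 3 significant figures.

Semi-major axis of the transfer orbit: a_t = (16200 + 1.110×10^5)/2 = 63600 km.
Half the transfer-orbit period gives t = π√(a_t³/μ) = 58870 s.
Converting: 58870 s ÷ 3600 s/hour = 16.4 hours.

t = 16.4 hours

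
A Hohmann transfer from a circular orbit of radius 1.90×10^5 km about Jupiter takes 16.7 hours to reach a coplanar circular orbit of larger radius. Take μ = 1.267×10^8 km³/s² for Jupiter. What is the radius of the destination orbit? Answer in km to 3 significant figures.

r₂ = 5.29×10^5 km

Transfer time t = 16.7 hours = 60120 s, and t = π√(a_t³/μ).
So a_t = (μ t²/π²)^(1/3) = (1.267×10^8 × (60120)² / π²)^(1/3) = 3.5934×10^5 km.
Since a_t = (r₁ + r₂)/2, r₂ = 2a_t − r₁ = 2×3.5934×10^5 − 1.900×10^5 = 5.2868×10^5 km.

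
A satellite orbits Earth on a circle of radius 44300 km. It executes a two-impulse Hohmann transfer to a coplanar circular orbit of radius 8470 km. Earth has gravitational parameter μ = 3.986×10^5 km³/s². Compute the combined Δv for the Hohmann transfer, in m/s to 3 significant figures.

Semi-major axis of the transfer orbit: a_t = (44300 + 8470)/2 = 26385 km.
Circular speed at r₁: v₁ = √(μ/r₁) = √(3.986×10^5/44300) = 3.000 km/s.
Transfer-orbit speed at r₁ (v² = μ(2/r − 1/a)): v_a = √[μ(2/r₁ − 1/a_t)] = 1.700 km/s.
First burn Δv₁ = |v_a − v₁| = 1.300 km/s.
At r₂, v₂ = √(μ/r₂) = 6.860 km/s.
Transfer-orbit speed at r₂: v_p = √[μ(2/r₂ − 1/a_t)] = 8.889 km/s.
Second burn Δv₂ = |v₂ − v_p| = 2.029 km/s.
Δv = Δv₁ + Δv₂ = 1.300 + 2.029 = 3.329 km/s.

Δv = 3330 m/s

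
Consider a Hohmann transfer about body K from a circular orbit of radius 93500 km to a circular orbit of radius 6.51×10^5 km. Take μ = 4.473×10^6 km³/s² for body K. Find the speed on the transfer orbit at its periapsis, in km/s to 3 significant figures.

v = 9.15 km/s

Semi-major axis of the transfer orbit: a_t = (93500 + 6.510×10^5)/2 = 3.7225×10^5 km.
The periapsis of the transfer ellipse is at r = 93500 km.
Vis-viva: v = √[μ(2/r − 1/a_t)] = √[4.473×10^6 × (2/93500 − 1/3.7225×10^5)] = 9.147 km/s.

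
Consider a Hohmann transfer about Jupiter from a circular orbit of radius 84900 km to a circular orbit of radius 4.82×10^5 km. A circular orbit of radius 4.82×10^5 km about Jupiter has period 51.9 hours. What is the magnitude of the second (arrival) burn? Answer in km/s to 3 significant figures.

From Kepler's third law T² = 4π²r³/μ at r = 4.82×10^5 km, T = 51.9 hours = 51.9 × 3600 s = 1.8684×10^5 s: μ = 4π²r³/T² = 1.26637×10^8 km³/s².
Transfer-ellipse semi-major axis a_t = (r₁ + r₂)/2 = (84900 + 4.820×10^5)/2 = 2.8345×10^5 km.
On the circular orbit at r = 4.820×10^5 km, v_c = √(μ/r) = 16.209 km/s.
Transfer-orbit speed at the same r (vis-viva, a = a_t): v_t = √[μ(2/r − 1/a_t)] = 8.8710 km/s.
Δv₂ = |v_t − v_c| = |8.8710 − 16.209| = 7.338 km/s.

Δv₂ = 7.34 km/s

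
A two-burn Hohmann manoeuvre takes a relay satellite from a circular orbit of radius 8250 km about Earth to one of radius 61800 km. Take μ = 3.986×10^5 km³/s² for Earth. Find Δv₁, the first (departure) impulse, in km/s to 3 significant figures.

Semi-major axis of the transfer orbit: a_t = (8250 + 61800)/2 = 35025 km.
On the circular orbit at r = 8250 km, v_c = √(μ/r) = 6.951 km/s.
Transfer-orbit speed at the same r (vis-viva, a = a_t): v_t = √[μ(2/r − 1/a_t)] = 9.233 km/s.
Δv₁ = |v_t − v_c| = |9.233 − 6.951| = 2.282 km/s.

Δv₁ = 2.28 km/s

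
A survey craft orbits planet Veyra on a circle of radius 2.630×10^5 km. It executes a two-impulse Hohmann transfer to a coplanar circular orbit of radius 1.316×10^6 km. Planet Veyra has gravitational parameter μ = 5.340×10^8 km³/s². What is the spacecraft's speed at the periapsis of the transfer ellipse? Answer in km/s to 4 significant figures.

Semi-major axis of the transfer orbit: a_t = (2.630×10^5 + 1.316×10^6)/2 = 7.895×10^5 km.
The periapsis of the transfer ellipse is at r = 2.630×10^5 km.
Applying v² = μ(2/r − 1/a_t): v = 58.18 km/s.

v = 58.18 km/s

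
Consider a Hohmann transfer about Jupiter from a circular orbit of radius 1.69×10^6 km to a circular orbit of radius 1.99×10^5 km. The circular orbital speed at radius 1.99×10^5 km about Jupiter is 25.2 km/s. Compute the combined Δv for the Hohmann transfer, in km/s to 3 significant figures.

From the circular-orbit relation v² = μ/r at r = 1.99×10^5 km: μ = v²r = (25.2)² × 1.99×10^5 = 1.26373×10^8 km³/s².
The Hohmann ellipse has a_t = (r₁ + r₂)/2 = 9.445×10^5 km.
Circular speed at r₁: v₁ = √(μ/r₁) = √(1.26373×10^8/1.690×10^6) = 8.647 km/s.
On the transfer ellipse at r₁, vis-viva gives v_a = √[μ(2/r₁ − 1/a_t)] = 3.969 km/s.
First burn Δv₁ = |v_a − v₁| = 4.678 km/s.
Circular speed at r₂: v₂ = √(μ/r₂) = 25.200 km/s.
Transfer-orbit speed at r₂: v_p = √[μ(2/r₂ − 1/a_t)] = 33.709 km/s.
Second burn Δv₂ = |v₂ − v_p| = 8.509 km/s.
Δv = Δv₁ + Δv₂ = 4.678 + 8.509 = 13.19 km/s.

Δv = 13.2 km/s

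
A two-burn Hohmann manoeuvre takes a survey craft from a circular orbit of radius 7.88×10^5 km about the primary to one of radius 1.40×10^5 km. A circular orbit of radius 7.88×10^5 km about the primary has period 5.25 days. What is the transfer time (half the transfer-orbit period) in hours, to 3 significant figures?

t = 28.5 hours

From Kepler's third law T² = 4π²r³/μ at r = 7.88×10^5 km, T = 5.25 days = 5.25 × 86400 s = 4.536×10^5 s: μ = 4π²r³/T² = 9.38842×10^7 km³/s².
The Hohmann ellipse has a_t = (r₁ + r₂)/2 = 4.640×10^5 km.
By Kepler's third law the transfer-orbit period is T = 2π√(a_t³/μ), so t = T/2 = 1.025×10^5 s.
Converting: 1.025×10^5 s ÷ 3600 s/hour = 28.5 hours.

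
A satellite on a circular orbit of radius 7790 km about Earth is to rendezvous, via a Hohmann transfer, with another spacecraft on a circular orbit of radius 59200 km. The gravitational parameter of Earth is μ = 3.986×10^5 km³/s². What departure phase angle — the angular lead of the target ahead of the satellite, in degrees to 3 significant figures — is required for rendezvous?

φ = 103°

Semi-major axis of the transfer orbit: a_t = (7790 + 59200)/2 = 33495 km.
The half-period of the transfer ellipse is t = π√(a_t³/μ) = 30504 s.
Target angular speed ω₂ = √(μ/r₂³) = 4.3831×10^-5 rad/s.
Angle swept by the target during transfer: ω₂·t = 1.33702 rad = 76.61°.
The satellite traverses 180° on the transfer ellipse, so the target must lead by 180° − 76.61° = 103°.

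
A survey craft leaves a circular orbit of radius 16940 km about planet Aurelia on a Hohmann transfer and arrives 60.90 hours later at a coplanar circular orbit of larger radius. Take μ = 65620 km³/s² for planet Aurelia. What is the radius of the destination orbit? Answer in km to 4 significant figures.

r₂ = 1.198×10^5 km

Transfer time t = 60.90 hours = 2.1924×10^5 s, and t = π√(a_t³/μ).
So a_t = (μ t²/π²)^(1/3) = (65620 × (2.1924×10^5)² / π²)^(1/3) = 68369 km.
Since a_t = (r₁ + r₂)/2, r₂ = 2a_t − r₁ = 2×68369 − 16940 = 1.19798×10^5 km.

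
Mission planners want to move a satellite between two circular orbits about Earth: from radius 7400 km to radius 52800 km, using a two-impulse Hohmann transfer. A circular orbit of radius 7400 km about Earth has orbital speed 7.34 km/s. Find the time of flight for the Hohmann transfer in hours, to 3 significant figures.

t = 7.22 hours

From the circular-orbit relation v² = μ/r at r = 7400 km: μ = v²r = (7.34)² × 7400 = 3.98679×10^5 km³/s².
Semi-major axis of the transfer orbit: a_t = (7400 + 52800)/2 = 30100 km.
Transfer time t = π√(a_t³/μ) = π√((30100)³ / 3.98679×10^5) = 25980 s.
Converting: 25980 s ÷ 3600 s/hour = 7.22 hours.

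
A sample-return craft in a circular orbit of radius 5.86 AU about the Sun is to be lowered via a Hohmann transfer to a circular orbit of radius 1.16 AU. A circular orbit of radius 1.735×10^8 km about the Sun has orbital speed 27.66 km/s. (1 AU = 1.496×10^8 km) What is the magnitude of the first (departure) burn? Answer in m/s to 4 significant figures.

Δv₁ = 5231 m/s

From the circular-orbit relation v² = μ/r at r = 1.735×10^8 km: μ = v²r = (27.66)² × 1.735×10^8 = 1.32741×10^11 km³/s².
In km: r₁ = 5.86 × 1.496×10^8 = 8.76656×10^8 km; r₂ = 1.16 × 1.496×10^8 = 1.73536×10^8 km.
The Hohmann ellipse has a_t = (r₁ + r₂)/2 = 5.25096×10^8 km.
On the circular orbit at r = 8.76656×10^8 km, v_c = √(μ/r) = 12.305 km/s.
Vis-viva on the transfer ellipse at r = 8.76656×10^8 km gives v_t = √[μ(2/r − 1/a_t)] = 7.0740 km/s.
Δv₁ = |v_t − v_c| = |7.0740 − 12.305| = 5.231 km/s.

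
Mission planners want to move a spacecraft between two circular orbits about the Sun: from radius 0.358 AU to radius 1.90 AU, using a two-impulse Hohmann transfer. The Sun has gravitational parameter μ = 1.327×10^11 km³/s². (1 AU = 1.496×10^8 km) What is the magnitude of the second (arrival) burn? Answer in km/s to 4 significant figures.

Δv₂ = 9.440 km/s

In km: r₁ = 0.358 × 1.496×10^8 = 5.35568×10^7 km; r₂ = 1.90 × 1.496×10^8 = 2.8424×10^8 km.
Semi-major axis of the transfer orbit: a_t = (5.35568×10^7 + 2.8424×10^8)/2 = 1.688984×10^8 km.
On the circular orbit at r = 2.8424×10^8 km, v_c = √(μ/r) = 21.61 km/s.
Vis-viva on the transfer ellipse at r = 2.8424×10^8 km gives v_t = √[μ(2/r − 1/a_t)] = 12.17 km/s.
Δv₂ = |v_t − v_c| = |12.17 − 21.61| = 9.440 km/s.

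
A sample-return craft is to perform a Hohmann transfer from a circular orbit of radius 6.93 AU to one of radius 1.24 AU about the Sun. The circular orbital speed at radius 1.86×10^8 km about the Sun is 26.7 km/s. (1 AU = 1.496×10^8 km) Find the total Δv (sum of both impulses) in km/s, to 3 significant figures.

Δv = 13.2 km/s

From the circular-orbit relation v² = μ/r at r = 1.86×10^8 km: μ = v²r = (26.7)² × 1.86×10^8 = 1.32598×10^11 km³/s².
In km: r₁ = 6.93 × 1.496×10^8 = 1.036728×10^9 km; r₂ = 1.24 × 1.496×10^8 = 1.85504×10^8 km.
Transfer-ellipse semi-major axis a_t = (r₁ + r₂)/2 = (1.036728×10^9 + 1.85504×10^8)/2 = 6.11116×10^8 km.
At r₁ the circular-orbit speed is v₁ = √(μ/r₁) = 11.3093 km/s.
On the transfer ellipse at r₁, v² = μ(2/r − 1/a) gives v_a = √[μ(2/r₁ − 1/a_t)] = 6.23089 km/s.
First burn Δv₁ = |v_a − v₁| = 5.0784 km/s.
At r₂, v₂ = √(μ/r₂) = 26.736 km/s.
Transfer-orbit speed at r₂: v_p = √[μ(2/r₂ − 1/a_t)] = 34.823 km/s.
Second burn Δv₂ = |v₂ − v_p| = 8.0870 km/s.
Total Δv = Δv₁ + Δv₂ = 13.17 km/s.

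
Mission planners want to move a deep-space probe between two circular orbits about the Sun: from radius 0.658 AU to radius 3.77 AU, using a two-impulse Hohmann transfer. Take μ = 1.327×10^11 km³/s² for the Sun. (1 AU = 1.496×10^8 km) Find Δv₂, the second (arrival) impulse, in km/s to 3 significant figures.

In km: r₁ = 0.658 × 1.496×10^8 = 9.84368×10^7 km; r₂ = 3.77 × 1.496×10^8 = 5.63992×10^8 km.
The Hohmann ellipse has a_t = (r₁ + r₂)/2 = 3.312144×10^8 km.
On the circular orbit at r = 5.63992×10^8 km, v_c = √(μ/r) = 15.339 km/s.
Transfer-orbit speed at the same r (vis-viva, a = a_t): v_t = √[μ(2/r − 1/a_t)] = 8.3622 km/s.
Δv₂ = |v_t − v_c| = |8.3622 − 15.339| = 6.977 km/s.

Δv₂ = 6.98 km/s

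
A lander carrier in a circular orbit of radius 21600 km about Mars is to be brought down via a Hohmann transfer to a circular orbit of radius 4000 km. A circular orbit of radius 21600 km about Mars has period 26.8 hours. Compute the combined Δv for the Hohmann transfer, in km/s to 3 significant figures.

Δv = 1.60 km/s

From Kepler's third law T² = 4π²r³/μ at r = 21600 km, T = 26.8 hours = 26.8 × 3600 s = 96480 s: μ = 4π²r³/T² = 42741.2 km³/s².
Transfer-ellipse semi-major axis a_t = (r₁ + r₂)/2 = (21600 + 4000)/2 = 12800 km.
Circular speed at r₁: v₁ = √(μ/r₁) = √(42741.2/21600) = 1.4067 km/s.
Transfer-orbit speed at r₁ (vis-viva): v_a = √[μ(2/r₁ − 1/a_t)] = 0.78636 km/s.
First burn Δv₁ = |v_a − v₁| = 0.6203 km/s.
At r₂, v₂ = √(μ/r₂) = 3.2688 km/s.
Transfer-orbit speed at r₂: v_p = √[μ(2/r₂ − 1/a_t)] = 4.2463 km/s.
Second burn Δv₂ = |v₂ − v_p| = 0.9775 km/s.
Total Δv = Δv₁ + Δv₂ = 1.598 km/s.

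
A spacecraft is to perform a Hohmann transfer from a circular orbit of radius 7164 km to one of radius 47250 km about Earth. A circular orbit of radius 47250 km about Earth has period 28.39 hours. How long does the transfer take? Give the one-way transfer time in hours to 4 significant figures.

t = 6.202 hours

From Kepler's third law T² = 4π²r³/μ at r = 47250 km, T = 28.39 hours = 28.39 × 3600 s = 1.02204×10^5 s: μ = 4π²r³/T² = 3.98685×10^5 km³/s².
The Hohmann ellipse has a_t = (r₁ + r₂)/2 = 27207 km.
By Kepler's third law the transfer-orbit period is T = 2π√(a_t³/μ), so t = T/2 = 22328 s.
Converting: 22328 s ÷ 3600 s/hour = 6.202 hours.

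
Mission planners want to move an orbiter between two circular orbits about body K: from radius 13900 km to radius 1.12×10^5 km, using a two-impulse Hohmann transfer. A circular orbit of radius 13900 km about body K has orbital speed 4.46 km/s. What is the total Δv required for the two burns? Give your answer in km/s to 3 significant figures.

From the circular-orbit relation v² = μ/r at r = 13900 km: μ = v²r = (4.46)² × 13900 = 2.76493×10^5 km³/s².
Transfer-ellipse semi-major axis a_t = (r₁ + r₂)/2 = (13900 + 1.120×10^5)/2 = 62950 km.
Circular speed at r₁: v₁ = √(μ/r₁) = √(2.76493×10^5/13900) = 4.460 km/s.
Transfer-orbit speed at r₁ (v² = μ(2/r − 1/a)): v_p = √[μ(2/r₁ − 1/a_t)] = 5.949 km/s.
First burn Δv₁ = |v_p − v₁| = 1.489 km/s.
At r₂, v₂ = √(μ/r₂) = 1.5712 km/s.
Transfer-orbit speed at r₂: v_a = √[μ(2/r₂ − 1/a_t)] = 0.73832 km/s.
Second burn Δv₂ = |v₂ − v_a| = 0.8329 km/s.
Total Δv = Δv₁ + Δv₂ = 2.322 km/s.

Δv = 2.32 km/s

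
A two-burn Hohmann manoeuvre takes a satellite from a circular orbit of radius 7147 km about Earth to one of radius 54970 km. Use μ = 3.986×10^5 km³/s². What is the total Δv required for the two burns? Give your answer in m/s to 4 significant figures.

Δv = 3868 m/s

The Hohmann ellipse has a_t = (r₁ + r₂)/2 = 31058.5 km.
Circular speed at r₁: v₁ = √(μ/r₁) = √(3.986×10^5/7147) = 7.468 km/s.
On the transfer ellipse at r₁, vis-viva equation gives v_p = √[μ(2/r₁ − 1/a_t)] = 9.935 km/s.
First burn Δv₁ = |v_p − v₁| = 2.467 km/s.
At r₂, v₂ = √(μ/r₂) = 2.693 km/s.
Transfer-orbit speed at r₂: v_a = √[μ(2/r₂ − 1/a_t)] = 1.292 km/s.
Second burn Δv₂ = |v₂ − v_a| = 1.401 km/s.
Total Δv = Δv₁ + Δv₂ = 3.868 km/s.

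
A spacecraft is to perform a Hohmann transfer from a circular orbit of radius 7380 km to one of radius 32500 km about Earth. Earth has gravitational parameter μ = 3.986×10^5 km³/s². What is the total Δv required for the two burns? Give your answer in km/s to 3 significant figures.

Δv = 3.40 km/s

The Hohmann ellipse has a_t = (r₁ + r₂)/2 = 19940 km.
At r₁ the circular-orbit speed is v₁ = √(μ/r₁) = 7.3492 km/s.
Transfer-orbit speed at r₁ (vis-viva equation): v_p = √[μ(2/r₁ − 1/a_t)] = 9.3825 km/s.
First burn Δv₁ = |v_p − v₁| = 2.033 km/s.
Circular speed at r₂: v₂ = √(μ/r₂) = 3.50209 km/s.
Transfer-orbit speed at r₂: v_a = √[μ(2/r₂ − 1/a_t)] = 2.13055 km/s.
Second burn Δv₂ = |v₂ − v_a| = 1.372 km/s.
Δv = Δv₁ + Δv₂ = 2.033 + 1.372 = 3.405 km/s.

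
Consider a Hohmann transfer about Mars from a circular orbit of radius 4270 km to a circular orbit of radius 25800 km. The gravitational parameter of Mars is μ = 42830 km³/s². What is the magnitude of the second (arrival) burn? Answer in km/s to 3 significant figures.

Transfer-ellipse semi-major axis a_t = (r₁ + r₂)/2 = (4270 + 25800)/2 = 15035 km.
Circular speed at r = 25800 km: v_c = √(μ/r) = 1.2884 km/s.
Vis-viva on the transfer ellipse at r = 25800 km gives v_t = √[μ(2/r − 1/a_t)] = 0.68664 km/s.
Δv₂ = |v_t − v_c| = |0.68664 − 1.2884| = 0.6018 km/s.

Δv₂ = 0.602 km/s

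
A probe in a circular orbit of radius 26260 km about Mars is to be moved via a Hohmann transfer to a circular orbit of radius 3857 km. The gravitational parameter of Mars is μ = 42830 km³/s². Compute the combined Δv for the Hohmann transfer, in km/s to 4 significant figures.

Δv = 1.699 km/s

Transfer-ellipse semi-major axis a_t = (r₁ + r₂)/2 = (26260 + 3857)/2 = 15058.5 km.
Circular speed at r₁: v₁ = √(μ/r₁) = √(42830/26260) = 1.2771 km/s.
On the transfer ellipse at r₁, v² = μ(2/r − 1/a) gives v_a = √[μ(2/r₁ − 1/a_t)] = 0.64634 km/s.
First burn Δv₁ = |v_a − v₁| = 0.6308 km/s.
Circular speed at r₂: v₂ = √(μ/r₂) = 3.3323 km/s.
Transfer-orbit speed at r₂: v_p = √[μ(2/r₂ − 1/a_t)] = 4.4005 km/s.
Second burn Δv₂ = |v₂ − v_p| = 1.068 km/s.
Δv = Δv₁ + Δv₂ = 0.6308 + 1.068 = 1.699 km/s.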